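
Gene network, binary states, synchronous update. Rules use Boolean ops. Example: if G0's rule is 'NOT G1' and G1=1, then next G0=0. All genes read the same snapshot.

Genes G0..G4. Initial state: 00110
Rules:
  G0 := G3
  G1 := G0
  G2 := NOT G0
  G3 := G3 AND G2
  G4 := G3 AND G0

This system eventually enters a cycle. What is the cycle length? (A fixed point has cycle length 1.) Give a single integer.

Step 0: 00110
Step 1: G0=G3=1 G1=G0=0 G2=NOT G0=NOT 0=1 G3=G3&G2=1&1=1 G4=G3&G0=1&0=0 -> 10110
Step 2: G0=G3=1 G1=G0=1 G2=NOT G0=NOT 1=0 G3=G3&G2=1&1=1 G4=G3&G0=1&1=1 -> 11011
Step 3: G0=G3=1 G1=G0=1 G2=NOT G0=NOT 1=0 G3=G3&G2=1&0=0 G4=G3&G0=1&1=1 -> 11001
Step 4: G0=G3=0 G1=G0=1 G2=NOT G0=NOT 1=0 G3=G3&G2=0&0=0 G4=G3&G0=0&1=0 -> 01000
Step 5: G0=G3=0 G1=G0=0 G2=NOT G0=NOT 0=1 G3=G3&G2=0&0=0 G4=G3&G0=0&0=0 -> 00100
Step 6: G0=G3=0 G1=G0=0 G2=NOT G0=NOT 0=1 G3=G3&G2=0&1=0 G4=G3&G0=0&0=0 -> 00100
State from step 6 equals state from step 5 -> cycle length 1

Answer: 1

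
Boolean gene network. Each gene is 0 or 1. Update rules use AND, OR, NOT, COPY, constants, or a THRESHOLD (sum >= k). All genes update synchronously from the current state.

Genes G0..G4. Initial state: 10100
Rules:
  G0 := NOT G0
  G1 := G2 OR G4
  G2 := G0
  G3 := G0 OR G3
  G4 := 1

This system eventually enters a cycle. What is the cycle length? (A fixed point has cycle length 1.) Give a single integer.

Answer: 2

Derivation:
Step 0: 10100
Step 1: G0=NOT G0=NOT 1=0 G1=G2|G4=1|0=1 G2=G0=1 G3=G0|G3=1|0=1 G4=1(const) -> 01111
Step 2: G0=NOT G0=NOT 0=1 G1=G2|G4=1|1=1 G2=G0=0 G3=G0|G3=0|1=1 G4=1(const) -> 11011
Step 3: G0=NOT G0=NOT 1=0 G1=G2|G4=0|1=1 G2=G0=1 G3=G0|G3=1|1=1 G4=1(const) -> 01111
State from step 3 equals state from step 1 -> cycle length 2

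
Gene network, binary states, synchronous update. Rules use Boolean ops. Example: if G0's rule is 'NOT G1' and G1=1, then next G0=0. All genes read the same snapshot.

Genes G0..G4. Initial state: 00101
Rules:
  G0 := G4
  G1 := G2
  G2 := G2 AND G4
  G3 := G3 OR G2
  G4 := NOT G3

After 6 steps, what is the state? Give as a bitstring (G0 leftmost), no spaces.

Step 1: G0=G4=1 G1=G2=1 G2=G2&G4=1&1=1 G3=G3|G2=0|1=1 G4=NOT G3=NOT 0=1 -> 11111
Step 2: G0=G4=1 G1=G2=1 G2=G2&G4=1&1=1 G3=G3|G2=1|1=1 G4=NOT G3=NOT 1=0 -> 11110
Step 3: G0=G4=0 G1=G2=1 G2=G2&G4=1&0=0 G3=G3|G2=1|1=1 G4=NOT G3=NOT 1=0 -> 01010
Step 4: G0=G4=0 G1=G2=0 G2=G2&G4=0&0=0 G3=G3|G2=1|0=1 G4=NOT G3=NOT 1=0 -> 00010
Step 5: G0=G4=0 G1=G2=0 G2=G2&G4=0&0=0 G3=G3|G2=1|0=1 G4=NOT G3=NOT 1=0 -> 00010
Step 6: G0=G4=0 G1=G2=0 G2=G2&G4=0&0=0 G3=G3|G2=1|0=1 G4=NOT G3=NOT 1=0 -> 00010

00010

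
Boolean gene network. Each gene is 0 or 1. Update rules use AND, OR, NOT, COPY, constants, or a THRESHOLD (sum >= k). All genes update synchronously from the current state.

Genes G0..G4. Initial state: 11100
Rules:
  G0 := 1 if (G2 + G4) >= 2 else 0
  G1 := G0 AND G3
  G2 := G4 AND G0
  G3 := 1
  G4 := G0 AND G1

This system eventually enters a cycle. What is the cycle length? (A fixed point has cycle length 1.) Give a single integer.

Step 0: 11100
Step 1: G0=(1+0>=2)=0 G1=G0&G3=1&0=0 G2=G4&G0=0&1=0 G3=1(const) G4=G0&G1=1&1=1 -> 00011
Step 2: G0=(0+1>=2)=0 G1=G0&G3=0&1=0 G2=G4&G0=1&0=0 G3=1(const) G4=G0&G1=0&0=0 -> 00010
Step 3: G0=(0+0>=2)=0 G1=G0&G3=0&1=0 G2=G4&G0=0&0=0 G3=1(const) G4=G0&G1=0&0=0 -> 00010
State from step 3 equals state from step 2 -> cycle length 1

Answer: 1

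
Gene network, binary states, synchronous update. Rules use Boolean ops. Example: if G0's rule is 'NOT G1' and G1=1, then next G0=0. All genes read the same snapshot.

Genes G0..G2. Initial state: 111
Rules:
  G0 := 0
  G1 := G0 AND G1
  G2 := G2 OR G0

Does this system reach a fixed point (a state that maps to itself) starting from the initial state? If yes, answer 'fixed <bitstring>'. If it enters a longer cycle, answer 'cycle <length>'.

Answer: fixed 001

Derivation:
Step 0: 111
Step 1: G0=0(const) G1=G0&G1=1&1=1 G2=G2|G0=1|1=1 -> 011
Step 2: G0=0(const) G1=G0&G1=0&1=0 G2=G2|G0=1|0=1 -> 001
Step 3: G0=0(const) G1=G0&G1=0&0=0 G2=G2|G0=1|0=1 -> 001
Fixed point reached at step 2: 001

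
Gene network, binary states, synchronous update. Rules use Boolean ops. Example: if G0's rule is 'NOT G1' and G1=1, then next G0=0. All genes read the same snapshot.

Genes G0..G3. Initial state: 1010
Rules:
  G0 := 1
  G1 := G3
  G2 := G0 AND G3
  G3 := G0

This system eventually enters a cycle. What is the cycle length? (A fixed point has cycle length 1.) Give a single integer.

Answer: 1

Derivation:
Step 0: 1010
Step 1: G0=1(const) G1=G3=0 G2=G0&G3=1&0=0 G3=G0=1 -> 1001
Step 2: G0=1(const) G1=G3=1 G2=G0&G3=1&1=1 G3=G0=1 -> 1111
Step 3: G0=1(const) G1=G3=1 G2=G0&G3=1&1=1 G3=G0=1 -> 1111
State from step 3 equals state from step 2 -> cycle length 1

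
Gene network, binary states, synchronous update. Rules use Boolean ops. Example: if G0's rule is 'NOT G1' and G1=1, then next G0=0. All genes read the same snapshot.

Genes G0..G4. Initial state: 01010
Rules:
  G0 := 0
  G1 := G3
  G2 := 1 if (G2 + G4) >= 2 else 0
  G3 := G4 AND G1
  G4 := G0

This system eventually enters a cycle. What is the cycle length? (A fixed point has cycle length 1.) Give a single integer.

Step 0: 01010
Step 1: G0=0(const) G1=G3=1 G2=(0+0>=2)=0 G3=G4&G1=0&1=0 G4=G0=0 -> 01000
Step 2: G0=0(const) G1=G3=0 G2=(0+0>=2)=0 G3=G4&G1=0&1=0 G4=G0=0 -> 00000
Step 3: G0=0(const) G1=G3=0 G2=(0+0>=2)=0 G3=G4&G1=0&0=0 G4=G0=0 -> 00000
State from step 3 equals state from step 2 -> cycle length 1

Answer: 1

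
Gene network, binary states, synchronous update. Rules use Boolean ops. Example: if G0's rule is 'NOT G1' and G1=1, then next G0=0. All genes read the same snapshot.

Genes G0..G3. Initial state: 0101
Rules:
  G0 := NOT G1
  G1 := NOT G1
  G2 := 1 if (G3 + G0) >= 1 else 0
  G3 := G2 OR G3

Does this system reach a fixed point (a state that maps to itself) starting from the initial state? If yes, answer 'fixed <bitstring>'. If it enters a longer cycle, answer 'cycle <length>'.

Step 0: 0101
Step 1: G0=NOT G1=NOT 1=0 G1=NOT G1=NOT 1=0 G2=(1+0>=1)=1 G3=G2|G3=0|1=1 -> 0011
Step 2: G0=NOT G1=NOT 0=1 G1=NOT G1=NOT 0=1 G2=(1+0>=1)=1 G3=G2|G3=1|1=1 -> 1111
Step 3: G0=NOT G1=NOT 1=0 G1=NOT G1=NOT 1=0 G2=(1+1>=1)=1 G3=G2|G3=1|1=1 -> 0011
Cycle of length 2 starting at step 1 -> no fixed point

Answer: cycle 2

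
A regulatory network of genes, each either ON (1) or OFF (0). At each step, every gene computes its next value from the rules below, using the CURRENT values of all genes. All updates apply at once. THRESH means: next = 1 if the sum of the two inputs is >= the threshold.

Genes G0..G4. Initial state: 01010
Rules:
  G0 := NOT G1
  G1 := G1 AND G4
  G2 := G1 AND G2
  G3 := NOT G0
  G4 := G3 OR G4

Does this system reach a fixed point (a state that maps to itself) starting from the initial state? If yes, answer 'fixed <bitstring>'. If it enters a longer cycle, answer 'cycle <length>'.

Step 0: 01010
Step 1: G0=NOT G1=NOT 1=0 G1=G1&G4=1&0=0 G2=G1&G2=1&0=0 G3=NOT G0=NOT 0=1 G4=G3|G4=1|0=1 -> 00011
Step 2: G0=NOT G1=NOT 0=1 G1=G1&G4=0&1=0 G2=G1&G2=0&0=0 G3=NOT G0=NOT 0=1 G4=G3|G4=1|1=1 -> 10011
Step 3: G0=NOT G1=NOT 0=1 G1=G1&G4=0&1=0 G2=G1&G2=0&0=0 G3=NOT G0=NOT 1=0 G4=G3|G4=1|1=1 -> 10001
Step 4: G0=NOT G1=NOT 0=1 G1=G1&G4=0&1=0 G2=G1&G2=0&0=0 G3=NOT G0=NOT 1=0 G4=G3|G4=0|1=1 -> 10001
Fixed point reached at step 3: 10001

Answer: fixed 10001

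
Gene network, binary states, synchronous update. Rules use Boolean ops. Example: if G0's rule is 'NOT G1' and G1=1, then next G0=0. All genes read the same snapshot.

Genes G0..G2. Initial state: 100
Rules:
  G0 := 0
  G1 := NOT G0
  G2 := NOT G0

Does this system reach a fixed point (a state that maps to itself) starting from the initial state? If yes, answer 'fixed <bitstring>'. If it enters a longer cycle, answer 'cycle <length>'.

Step 0: 100
Step 1: G0=0(const) G1=NOT G0=NOT 1=0 G2=NOT G0=NOT 1=0 -> 000
Step 2: G0=0(const) G1=NOT G0=NOT 0=1 G2=NOT G0=NOT 0=1 -> 011
Step 3: G0=0(const) G1=NOT G0=NOT 0=1 G2=NOT G0=NOT 0=1 -> 011
Fixed point reached at step 2: 011

Answer: fixed 011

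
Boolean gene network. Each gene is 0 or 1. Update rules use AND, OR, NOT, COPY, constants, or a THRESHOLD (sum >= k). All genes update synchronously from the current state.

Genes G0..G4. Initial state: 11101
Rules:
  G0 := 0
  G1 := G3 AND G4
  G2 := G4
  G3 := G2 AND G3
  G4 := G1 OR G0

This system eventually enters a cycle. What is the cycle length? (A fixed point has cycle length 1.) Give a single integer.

Step 0: 11101
Step 1: G0=0(const) G1=G3&G4=0&1=0 G2=G4=1 G3=G2&G3=1&0=0 G4=G1|G0=1|1=1 -> 00101
Step 2: G0=0(const) G1=G3&G4=0&1=0 G2=G4=1 G3=G2&G3=1&0=0 G4=G1|G0=0|0=0 -> 00100
Step 3: G0=0(const) G1=G3&G4=0&0=0 G2=G4=0 G3=G2&G3=1&0=0 G4=G1|G0=0|0=0 -> 00000
Step 4: G0=0(const) G1=G3&G4=0&0=0 G2=G4=0 G3=G2&G3=0&0=0 G4=G1|G0=0|0=0 -> 00000
State from step 4 equals state from step 3 -> cycle length 1

Answer: 1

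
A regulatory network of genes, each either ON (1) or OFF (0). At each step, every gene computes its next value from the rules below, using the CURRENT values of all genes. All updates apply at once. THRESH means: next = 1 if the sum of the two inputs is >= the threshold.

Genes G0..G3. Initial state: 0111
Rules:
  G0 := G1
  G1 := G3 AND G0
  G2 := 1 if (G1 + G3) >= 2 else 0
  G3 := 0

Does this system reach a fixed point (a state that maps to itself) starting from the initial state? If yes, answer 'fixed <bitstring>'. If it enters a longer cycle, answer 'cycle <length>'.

Answer: fixed 0000

Derivation:
Step 0: 0111
Step 1: G0=G1=1 G1=G3&G0=1&0=0 G2=(1+1>=2)=1 G3=0(const) -> 1010
Step 2: G0=G1=0 G1=G3&G0=0&1=0 G2=(0+0>=2)=0 G3=0(const) -> 0000
Step 3: G0=G1=0 G1=G3&G0=0&0=0 G2=(0+0>=2)=0 G3=0(const) -> 0000
Fixed point reached at step 2: 0000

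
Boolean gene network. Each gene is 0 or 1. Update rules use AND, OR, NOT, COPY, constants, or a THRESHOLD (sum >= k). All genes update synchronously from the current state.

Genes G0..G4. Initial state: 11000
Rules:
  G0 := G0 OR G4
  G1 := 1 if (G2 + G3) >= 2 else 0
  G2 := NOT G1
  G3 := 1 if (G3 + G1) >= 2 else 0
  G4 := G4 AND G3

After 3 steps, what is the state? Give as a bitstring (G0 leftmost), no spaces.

Step 1: G0=G0|G4=1|0=1 G1=(0+0>=2)=0 G2=NOT G1=NOT 1=0 G3=(0+1>=2)=0 G4=G4&G3=0&0=0 -> 10000
Step 2: G0=G0|G4=1|0=1 G1=(0+0>=2)=0 G2=NOT G1=NOT 0=1 G3=(0+0>=2)=0 G4=G4&G3=0&0=0 -> 10100
Step 3: G0=G0|G4=1|0=1 G1=(1+0>=2)=0 G2=NOT G1=NOT 0=1 G3=(0+0>=2)=0 G4=G4&G3=0&0=0 -> 10100

10100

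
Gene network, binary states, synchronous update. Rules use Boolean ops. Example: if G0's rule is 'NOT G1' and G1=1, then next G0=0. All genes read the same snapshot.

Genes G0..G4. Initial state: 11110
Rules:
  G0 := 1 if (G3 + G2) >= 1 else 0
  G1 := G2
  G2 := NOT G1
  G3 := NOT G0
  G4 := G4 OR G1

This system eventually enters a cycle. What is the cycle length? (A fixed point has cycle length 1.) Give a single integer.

Answer: 4

Derivation:
Step 0: 11110
Step 1: G0=(1+1>=1)=1 G1=G2=1 G2=NOT G1=NOT 1=0 G3=NOT G0=NOT 1=0 G4=G4|G1=0|1=1 -> 11001
Step 2: G0=(0+0>=1)=0 G1=G2=0 G2=NOT G1=NOT 1=0 G3=NOT G0=NOT 1=0 G4=G4|G1=1|1=1 -> 00001
Step 3: G0=(0+0>=1)=0 G1=G2=0 G2=NOT G1=NOT 0=1 G3=NOT G0=NOT 0=1 G4=G4|G1=1|0=1 -> 00111
Step 4: G0=(1+1>=1)=1 G1=G2=1 G2=NOT G1=NOT 0=1 G3=NOT G0=NOT 0=1 G4=G4|G1=1|0=1 -> 11111
Step 5: G0=(1+1>=1)=1 G1=G2=1 G2=NOT G1=NOT 1=0 G3=NOT G0=NOT 1=0 G4=G4|G1=1|1=1 -> 11001
State from step 5 equals state from step 1 -> cycle length 4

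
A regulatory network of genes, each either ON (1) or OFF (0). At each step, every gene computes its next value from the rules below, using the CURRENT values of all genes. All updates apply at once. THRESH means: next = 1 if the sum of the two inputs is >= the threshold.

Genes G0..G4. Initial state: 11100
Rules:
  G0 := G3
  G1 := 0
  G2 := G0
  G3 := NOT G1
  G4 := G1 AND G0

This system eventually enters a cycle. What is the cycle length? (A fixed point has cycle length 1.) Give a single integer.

Step 0: 11100
Step 1: G0=G3=0 G1=0(const) G2=G0=1 G3=NOT G1=NOT 1=0 G4=G1&G0=1&1=1 -> 00101
Step 2: G0=G3=0 G1=0(const) G2=G0=0 G3=NOT G1=NOT 0=1 G4=G1&G0=0&0=0 -> 00010
Step 3: G0=G3=1 G1=0(const) G2=G0=0 G3=NOT G1=NOT 0=1 G4=G1&G0=0&0=0 -> 10010
Step 4: G0=G3=1 G1=0(const) G2=G0=1 G3=NOT G1=NOT 0=1 G4=G1&G0=0&1=0 -> 10110
Step 5: G0=G3=1 G1=0(const) G2=G0=1 G3=NOT G1=NOT 0=1 G4=G1&G0=0&1=0 -> 10110
State from step 5 equals state from step 4 -> cycle length 1

Answer: 1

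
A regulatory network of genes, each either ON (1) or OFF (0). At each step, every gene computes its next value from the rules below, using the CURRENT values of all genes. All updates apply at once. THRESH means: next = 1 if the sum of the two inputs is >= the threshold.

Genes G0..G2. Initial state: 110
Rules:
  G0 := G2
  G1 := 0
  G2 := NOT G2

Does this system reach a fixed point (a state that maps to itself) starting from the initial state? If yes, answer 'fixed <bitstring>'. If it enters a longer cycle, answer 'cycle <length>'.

Answer: cycle 2

Derivation:
Step 0: 110
Step 1: G0=G2=0 G1=0(const) G2=NOT G2=NOT 0=1 -> 001
Step 2: G0=G2=1 G1=0(const) G2=NOT G2=NOT 1=0 -> 100
Step 3: G0=G2=0 G1=0(const) G2=NOT G2=NOT 0=1 -> 001
Cycle of length 2 starting at step 1 -> no fixed point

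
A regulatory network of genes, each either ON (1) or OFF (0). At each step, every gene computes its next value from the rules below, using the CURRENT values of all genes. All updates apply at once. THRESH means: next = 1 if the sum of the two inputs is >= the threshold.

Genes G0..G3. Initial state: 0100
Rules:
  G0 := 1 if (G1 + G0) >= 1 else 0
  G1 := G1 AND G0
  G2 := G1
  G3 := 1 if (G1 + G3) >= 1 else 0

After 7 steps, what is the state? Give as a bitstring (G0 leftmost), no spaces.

Step 1: G0=(1+0>=1)=1 G1=G1&G0=1&0=0 G2=G1=1 G3=(1+0>=1)=1 -> 1011
Step 2: G0=(0+1>=1)=1 G1=G1&G0=0&1=0 G2=G1=0 G3=(0+1>=1)=1 -> 1001
Step 3: G0=(0+1>=1)=1 G1=G1&G0=0&1=0 G2=G1=0 G3=(0+1>=1)=1 -> 1001
Step 4: G0=(0+1>=1)=1 G1=G1&G0=0&1=0 G2=G1=0 G3=(0+1>=1)=1 -> 1001
Step 5: G0=(0+1>=1)=1 G1=G1&G0=0&1=0 G2=G1=0 G3=(0+1>=1)=1 -> 1001
Step 6: G0=(0+1>=1)=1 G1=G1&G0=0&1=0 G2=G1=0 G3=(0+1>=1)=1 -> 1001
Step 7: G0=(0+1>=1)=1 G1=G1&G0=0&1=0 G2=G1=0 G3=(0+1>=1)=1 -> 1001

1001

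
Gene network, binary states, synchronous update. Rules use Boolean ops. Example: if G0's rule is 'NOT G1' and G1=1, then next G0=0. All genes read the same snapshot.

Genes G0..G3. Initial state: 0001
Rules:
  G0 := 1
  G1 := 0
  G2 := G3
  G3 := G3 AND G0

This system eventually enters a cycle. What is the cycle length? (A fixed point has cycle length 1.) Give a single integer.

Step 0: 0001
Step 1: G0=1(const) G1=0(const) G2=G3=1 G3=G3&G0=1&0=0 -> 1010
Step 2: G0=1(const) G1=0(const) G2=G3=0 G3=G3&G0=0&1=0 -> 1000
Step 3: G0=1(const) G1=0(const) G2=G3=0 G3=G3&G0=0&1=0 -> 1000
State from step 3 equals state from step 2 -> cycle length 1

Answer: 1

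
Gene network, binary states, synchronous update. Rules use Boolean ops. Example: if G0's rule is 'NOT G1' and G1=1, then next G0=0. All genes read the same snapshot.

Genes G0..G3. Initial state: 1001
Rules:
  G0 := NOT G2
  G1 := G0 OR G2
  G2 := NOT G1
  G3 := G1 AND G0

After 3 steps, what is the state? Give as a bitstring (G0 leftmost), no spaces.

Step 1: G0=NOT G2=NOT 0=1 G1=G0|G2=1|0=1 G2=NOT G1=NOT 0=1 G3=G1&G0=0&1=0 -> 1110
Step 2: G0=NOT G2=NOT 1=0 G1=G0|G2=1|1=1 G2=NOT G1=NOT 1=0 G3=G1&G0=1&1=1 -> 0101
Step 3: G0=NOT G2=NOT 0=1 G1=G0|G2=0|0=0 G2=NOT G1=NOT 1=0 G3=G1&G0=1&0=0 -> 1000

1000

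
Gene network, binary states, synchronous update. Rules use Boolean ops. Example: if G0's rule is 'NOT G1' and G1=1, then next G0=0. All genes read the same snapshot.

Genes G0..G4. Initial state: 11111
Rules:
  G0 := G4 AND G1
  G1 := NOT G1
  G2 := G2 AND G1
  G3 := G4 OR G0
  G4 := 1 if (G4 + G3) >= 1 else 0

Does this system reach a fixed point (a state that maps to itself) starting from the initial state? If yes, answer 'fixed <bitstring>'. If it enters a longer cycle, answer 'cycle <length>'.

Step 0: 11111
Step 1: G0=G4&G1=1&1=1 G1=NOT G1=NOT 1=0 G2=G2&G1=1&1=1 G3=G4|G0=1|1=1 G4=(1+1>=1)=1 -> 10111
Step 2: G0=G4&G1=1&0=0 G1=NOT G1=NOT 0=1 G2=G2&G1=1&0=0 G3=G4|G0=1|1=1 G4=(1+1>=1)=1 -> 01011
Step 3: G0=G4&G1=1&1=1 G1=NOT G1=NOT 1=0 G2=G2&G1=0&1=0 G3=G4|G0=1|0=1 G4=(1+1>=1)=1 -> 10011
Step 4: G0=G4&G1=1&0=0 G1=NOT G1=NOT 0=1 G2=G2&G1=0&0=0 G3=G4|G0=1|1=1 G4=(1+1>=1)=1 -> 01011
Cycle of length 2 starting at step 2 -> no fixed point

Answer: cycle 2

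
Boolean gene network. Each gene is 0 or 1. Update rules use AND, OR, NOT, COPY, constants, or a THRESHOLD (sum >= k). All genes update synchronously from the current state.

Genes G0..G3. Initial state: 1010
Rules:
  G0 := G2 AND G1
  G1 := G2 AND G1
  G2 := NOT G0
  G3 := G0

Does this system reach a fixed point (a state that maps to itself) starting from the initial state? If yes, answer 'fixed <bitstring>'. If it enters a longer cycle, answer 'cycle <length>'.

Answer: fixed 0010

Derivation:
Step 0: 1010
Step 1: G0=G2&G1=1&0=0 G1=G2&G1=1&0=0 G2=NOT G0=NOT 1=0 G3=G0=1 -> 0001
Step 2: G0=G2&G1=0&0=0 G1=G2&G1=0&0=0 G2=NOT G0=NOT 0=1 G3=G0=0 -> 0010
Step 3: G0=G2&G1=1&0=0 G1=G2&G1=1&0=0 G2=NOT G0=NOT 0=1 G3=G0=0 -> 0010
Fixed point reached at step 2: 0010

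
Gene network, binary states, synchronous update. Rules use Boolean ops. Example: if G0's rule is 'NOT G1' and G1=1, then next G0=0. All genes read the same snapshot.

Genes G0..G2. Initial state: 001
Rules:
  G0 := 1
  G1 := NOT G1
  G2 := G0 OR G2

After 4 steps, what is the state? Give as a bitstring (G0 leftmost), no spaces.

Step 1: G0=1(const) G1=NOT G1=NOT 0=1 G2=G0|G2=0|1=1 -> 111
Step 2: G0=1(const) G1=NOT G1=NOT 1=0 G2=G0|G2=1|1=1 -> 101
Step 3: G0=1(const) G1=NOT G1=NOT 0=1 G2=G0|G2=1|1=1 -> 111
Step 4: G0=1(const) G1=NOT G1=NOT 1=0 G2=G0|G2=1|1=1 -> 101

101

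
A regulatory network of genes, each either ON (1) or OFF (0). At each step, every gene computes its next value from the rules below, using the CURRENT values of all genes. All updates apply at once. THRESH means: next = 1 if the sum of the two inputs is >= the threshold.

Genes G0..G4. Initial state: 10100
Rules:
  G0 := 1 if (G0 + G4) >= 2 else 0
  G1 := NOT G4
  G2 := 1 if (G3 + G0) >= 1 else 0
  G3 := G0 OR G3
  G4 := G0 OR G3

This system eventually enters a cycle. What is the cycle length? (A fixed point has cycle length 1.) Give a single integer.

Step 0: 10100
Step 1: G0=(1+0>=2)=0 G1=NOT G4=NOT 0=1 G2=(0+1>=1)=1 G3=G0|G3=1|0=1 G4=G0|G3=1|0=1 -> 01111
Step 2: G0=(0+1>=2)=0 G1=NOT G4=NOT 1=0 G2=(1+0>=1)=1 G3=G0|G3=0|1=1 G4=G0|G3=0|1=1 -> 00111
Step 3: G0=(0+1>=2)=0 G1=NOT G4=NOT 1=0 G2=(1+0>=1)=1 G3=G0|G3=0|1=1 G4=G0|G3=0|1=1 -> 00111
State from step 3 equals state from step 2 -> cycle length 1

Answer: 1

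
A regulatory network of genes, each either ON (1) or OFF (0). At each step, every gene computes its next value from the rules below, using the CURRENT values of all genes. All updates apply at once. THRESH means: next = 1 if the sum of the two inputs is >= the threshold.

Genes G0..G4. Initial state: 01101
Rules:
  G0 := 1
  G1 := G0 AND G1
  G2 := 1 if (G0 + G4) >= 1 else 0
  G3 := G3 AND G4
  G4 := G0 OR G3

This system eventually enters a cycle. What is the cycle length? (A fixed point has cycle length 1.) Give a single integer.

Step 0: 01101
Step 1: G0=1(const) G1=G0&G1=0&1=0 G2=(0+1>=1)=1 G3=G3&G4=0&1=0 G4=G0|G3=0|0=0 -> 10100
Step 2: G0=1(const) G1=G0&G1=1&0=0 G2=(1+0>=1)=1 G3=G3&G4=0&0=0 G4=G0|G3=1|0=1 -> 10101
Step 3: G0=1(const) G1=G0&G1=1&0=0 G2=(1+1>=1)=1 G3=G3&G4=0&1=0 G4=G0|G3=1|0=1 -> 10101
State from step 3 equals state from step 2 -> cycle length 1

Answer: 1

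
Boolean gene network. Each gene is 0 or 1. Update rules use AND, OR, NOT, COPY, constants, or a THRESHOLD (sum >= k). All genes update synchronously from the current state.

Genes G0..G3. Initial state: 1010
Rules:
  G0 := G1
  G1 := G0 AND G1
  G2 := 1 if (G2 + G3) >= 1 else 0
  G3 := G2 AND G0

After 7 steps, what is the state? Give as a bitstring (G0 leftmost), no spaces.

Step 1: G0=G1=0 G1=G0&G1=1&0=0 G2=(1+0>=1)=1 G3=G2&G0=1&1=1 -> 0011
Step 2: G0=G1=0 G1=G0&G1=0&0=0 G2=(1+1>=1)=1 G3=G2&G0=1&0=0 -> 0010
Step 3: G0=G1=0 G1=G0&G1=0&0=0 G2=(1+0>=1)=1 G3=G2&G0=1&0=0 -> 0010
Step 4: G0=G1=0 G1=G0&G1=0&0=0 G2=(1+0>=1)=1 G3=G2&G0=1&0=0 -> 0010
Step 5: G0=G1=0 G1=G0&G1=0&0=0 G2=(1+0>=1)=1 G3=G2&G0=1&0=0 -> 0010
Step 6: G0=G1=0 G1=G0&G1=0&0=0 G2=(1+0>=1)=1 G3=G2&G0=1&0=0 -> 0010
Step 7: G0=G1=0 G1=G0&G1=0&0=0 G2=(1+0>=1)=1 G3=G2&G0=1&0=0 -> 0010

0010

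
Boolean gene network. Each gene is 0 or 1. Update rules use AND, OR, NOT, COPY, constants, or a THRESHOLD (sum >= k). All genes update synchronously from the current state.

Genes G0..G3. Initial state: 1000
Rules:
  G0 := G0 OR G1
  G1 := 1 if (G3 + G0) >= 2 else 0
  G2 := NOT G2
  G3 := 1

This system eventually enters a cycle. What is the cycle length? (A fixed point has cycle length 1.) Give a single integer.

Step 0: 1000
Step 1: G0=G0|G1=1|0=1 G1=(0+1>=2)=0 G2=NOT G2=NOT 0=1 G3=1(const) -> 1011
Step 2: G0=G0|G1=1|0=1 G1=(1+1>=2)=1 G2=NOT G2=NOT 1=0 G3=1(const) -> 1101
Step 3: G0=G0|G1=1|1=1 G1=(1+1>=2)=1 G2=NOT G2=NOT 0=1 G3=1(const) -> 1111
Step 4: G0=G0|G1=1|1=1 G1=(1+1>=2)=1 G2=NOT G2=NOT 1=0 G3=1(const) -> 1101
State from step 4 equals state from step 2 -> cycle length 2

Answer: 2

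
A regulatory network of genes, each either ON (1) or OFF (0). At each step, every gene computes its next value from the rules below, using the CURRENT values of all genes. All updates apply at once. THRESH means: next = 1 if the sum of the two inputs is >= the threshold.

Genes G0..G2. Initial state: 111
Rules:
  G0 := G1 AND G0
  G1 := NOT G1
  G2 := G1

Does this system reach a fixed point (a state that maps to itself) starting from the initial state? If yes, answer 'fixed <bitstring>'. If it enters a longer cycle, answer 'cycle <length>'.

Answer: cycle 2

Derivation:
Step 0: 111
Step 1: G0=G1&G0=1&1=1 G1=NOT G1=NOT 1=0 G2=G1=1 -> 101
Step 2: G0=G1&G0=0&1=0 G1=NOT G1=NOT 0=1 G2=G1=0 -> 010
Step 3: G0=G1&G0=1&0=0 G1=NOT G1=NOT 1=0 G2=G1=1 -> 001
Step 4: G0=G1&G0=0&0=0 G1=NOT G1=NOT 0=1 G2=G1=0 -> 010
Cycle of length 2 starting at step 2 -> no fixed point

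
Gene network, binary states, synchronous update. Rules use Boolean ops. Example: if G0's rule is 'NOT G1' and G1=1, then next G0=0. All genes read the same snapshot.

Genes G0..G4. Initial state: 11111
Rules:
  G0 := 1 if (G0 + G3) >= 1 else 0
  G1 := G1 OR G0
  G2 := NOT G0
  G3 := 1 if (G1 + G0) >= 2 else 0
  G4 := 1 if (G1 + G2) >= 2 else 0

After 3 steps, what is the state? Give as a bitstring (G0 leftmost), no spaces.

Step 1: G0=(1+1>=1)=1 G1=G1|G0=1|1=1 G2=NOT G0=NOT 1=0 G3=(1+1>=2)=1 G4=(1+1>=2)=1 -> 11011
Step 2: G0=(1+1>=1)=1 G1=G1|G0=1|1=1 G2=NOT G0=NOT 1=0 G3=(1+1>=2)=1 G4=(1+0>=2)=0 -> 11010
Step 3: G0=(1+1>=1)=1 G1=G1|G0=1|1=1 G2=NOT G0=NOT 1=0 G3=(1+1>=2)=1 G4=(1+0>=2)=0 -> 11010

11010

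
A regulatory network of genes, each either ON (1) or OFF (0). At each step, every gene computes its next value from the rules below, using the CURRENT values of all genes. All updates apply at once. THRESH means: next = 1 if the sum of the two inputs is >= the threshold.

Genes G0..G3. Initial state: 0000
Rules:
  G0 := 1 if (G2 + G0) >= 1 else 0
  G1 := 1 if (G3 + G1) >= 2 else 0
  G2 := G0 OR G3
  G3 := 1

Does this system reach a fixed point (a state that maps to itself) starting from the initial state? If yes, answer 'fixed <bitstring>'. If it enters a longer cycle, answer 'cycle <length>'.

Answer: fixed 1011

Derivation:
Step 0: 0000
Step 1: G0=(0+0>=1)=0 G1=(0+0>=2)=0 G2=G0|G3=0|0=0 G3=1(const) -> 0001
Step 2: G0=(0+0>=1)=0 G1=(1+0>=2)=0 G2=G0|G3=0|1=1 G3=1(const) -> 0011
Step 3: G0=(1+0>=1)=1 G1=(1+0>=2)=0 G2=G0|G3=0|1=1 G3=1(const) -> 1011
Step 4: G0=(1+1>=1)=1 G1=(1+0>=2)=0 G2=G0|G3=1|1=1 G3=1(const) -> 1011
Fixed point reached at step 3: 1011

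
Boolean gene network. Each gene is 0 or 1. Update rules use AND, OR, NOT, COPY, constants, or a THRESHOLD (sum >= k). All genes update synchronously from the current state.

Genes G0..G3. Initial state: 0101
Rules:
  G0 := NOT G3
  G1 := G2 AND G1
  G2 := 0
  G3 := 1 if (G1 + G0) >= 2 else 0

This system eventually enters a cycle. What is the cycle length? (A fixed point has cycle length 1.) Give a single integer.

Answer: 1

Derivation:
Step 0: 0101
Step 1: G0=NOT G3=NOT 1=0 G1=G2&G1=0&1=0 G2=0(const) G3=(1+0>=2)=0 -> 0000
Step 2: G0=NOT G3=NOT 0=1 G1=G2&G1=0&0=0 G2=0(const) G3=(0+0>=2)=0 -> 1000
Step 3: G0=NOT G3=NOT 0=1 G1=G2&G1=0&0=0 G2=0(const) G3=(0+1>=2)=0 -> 1000
State from step 3 equals state from step 2 -> cycle length 1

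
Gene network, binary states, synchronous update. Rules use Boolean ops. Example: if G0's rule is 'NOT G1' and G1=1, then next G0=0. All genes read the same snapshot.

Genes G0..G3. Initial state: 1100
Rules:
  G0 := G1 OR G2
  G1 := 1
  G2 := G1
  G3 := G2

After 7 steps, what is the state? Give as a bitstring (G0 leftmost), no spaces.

Step 1: G0=G1|G2=1|0=1 G1=1(const) G2=G1=1 G3=G2=0 -> 1110
Step 2: G0=G1|G2=1|1=1 G1=1(const) G2=G1=1 G3=G2=1 -> 1111
Step 3: G0=G1|G2=1|1=1 G1=1(const) G2=G1=1 G3=G2=1 -> 1111
Step 4: G0=G1|G2=1|1=1 G1=1(const) G2=G1=1 G3=G2=1 -> 1111
Step 5: G0=G1|G2=1|1=1 G1=1(const) G2=G1=1 G3=G2=1 -> 1111
Step 6: G0=G1|G2=1|1=1 G1=1(const) G2=G1=1 G3=G2=1 -> 1111
Step 7: G0=G1|G2=1|1=1 G1=1(const) G2=G1=1 G3=G2=1 -> 1111

1111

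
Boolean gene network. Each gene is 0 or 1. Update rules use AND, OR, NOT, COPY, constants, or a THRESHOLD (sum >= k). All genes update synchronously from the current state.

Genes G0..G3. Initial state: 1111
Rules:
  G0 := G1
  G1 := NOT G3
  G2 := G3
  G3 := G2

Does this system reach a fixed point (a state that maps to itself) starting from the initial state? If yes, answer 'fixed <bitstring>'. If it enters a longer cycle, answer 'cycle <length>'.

Step 0: 1111
Step 1: G0=G1=1 G1=NOT G3=NOT 1=0 G2=G3=1 G3=G2=1 -> 1011
Step 2: G0=G1=0 G1=NOT G3=NOT 1=0 G2=G3=1 G3=G2=1 -> 0011
Step 3: G0=G1=0 G1=NOT G3=NOT 1=0 G2=G3=1 G3=G2=1 -> 0011
Fixed point reached at step 2: 0011

Answer: fixed 0011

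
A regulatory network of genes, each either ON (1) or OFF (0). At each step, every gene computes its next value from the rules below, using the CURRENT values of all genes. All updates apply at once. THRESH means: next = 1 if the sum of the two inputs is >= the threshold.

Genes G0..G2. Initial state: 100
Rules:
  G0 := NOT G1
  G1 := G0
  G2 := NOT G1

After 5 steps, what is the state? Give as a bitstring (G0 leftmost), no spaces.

Step 1: G0=NOT G1=NOT 0=1 G1=G0=1 G2=NOT G1=NOT 0=1 -> 111
Step 2: G0=NOT G1=NOT 1=0 G1=G0=1 G2=NOT G1=NOT 1=0 -> 010
Step 3: G0=NOT G1=NOT 1=0 G1=G0=0 G2=NOT G1=NOT 1=0 -> 000
Step 4: G0=NOT G1=NOT 0=1 G1=G0=0 G2=NOT G1=NOT 0=1 -> 101
Step 5: G0=NOT G1=NOT 0=1 G1=G0=1 G2=NOT G1=NOT 0=1 -> 111

111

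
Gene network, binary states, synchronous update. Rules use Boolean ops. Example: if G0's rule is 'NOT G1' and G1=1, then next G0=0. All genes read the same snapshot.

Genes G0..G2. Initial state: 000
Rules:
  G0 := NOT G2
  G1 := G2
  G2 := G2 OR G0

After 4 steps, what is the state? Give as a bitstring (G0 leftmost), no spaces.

Step 1: G0=NOT G2=NOT 0=1 G1=G2=0 G2=G2|G0=0|0=0 -> 100
Step 2: G0=NOT G2=NOT 0=1 G1=G2=0 G2=G2|G0=0|1=1 -> 101
Step 3: G0=NOT G2=NOT 1=0 G1=G2=1 G2=G2|G0=1|1=1 -> 011
Step 4: G0=NOT G2=NOT 1=0 G1=G2=1 G2=G2|G0=1|0=1 -> 011

011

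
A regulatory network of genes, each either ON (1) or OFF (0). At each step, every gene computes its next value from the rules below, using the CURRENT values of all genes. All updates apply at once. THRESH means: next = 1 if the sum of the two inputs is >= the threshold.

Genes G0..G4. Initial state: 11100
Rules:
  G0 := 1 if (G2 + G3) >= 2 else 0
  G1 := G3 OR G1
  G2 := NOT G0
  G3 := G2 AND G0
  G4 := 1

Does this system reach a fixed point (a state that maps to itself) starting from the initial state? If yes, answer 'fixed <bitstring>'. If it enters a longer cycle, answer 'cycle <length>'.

Answer: fixed 01101

Derivation:
Step 0: 11100
Step 1: G0=(1+0>=2)=0 G1=G3|G1=0|1=1 G2=NOT G0=NOT 1=0 G3=G2&G0=1&1=1 G4=1(const) -> 01011
Step 2: G0=(0+1>=2)=0 G1=G3|G1=1|1=1 G2=NOT G0=NOT 0=1 G3=G2&G0=0&0=0 G4=1(const) -> 01101
Step 3: G0=(1+0>=2)=0 G1=G3|G1=0|1=1 G2=NOT G0=NOT 0=1 G3=G2&G0=1&0=0 G4=1(const) -> 01101
Fixed point reached at step 2: 01101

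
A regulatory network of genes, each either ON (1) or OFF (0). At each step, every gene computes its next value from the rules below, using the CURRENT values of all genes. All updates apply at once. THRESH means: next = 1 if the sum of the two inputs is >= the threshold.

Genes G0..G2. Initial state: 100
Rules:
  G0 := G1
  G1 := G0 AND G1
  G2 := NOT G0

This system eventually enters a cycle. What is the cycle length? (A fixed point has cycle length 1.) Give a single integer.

Answer: 1

Derivation:
Step 0: 100
Step 1: G0=G1=0 G1=G0&G1=1&0=0 G2=NOT G0=NOT 1=0 -> 000
Step 2: G0=G1=0 G1=G0&G1=0&0=0 G2=NOT G0=NOT 0=1 -> 001
Step 3: G0=G1=0 G1=G0&G1=0&0=0 G2=NOT G0=NOT 0=1 -> 001
State from step 3 equals state from step 2 -> cycle length 1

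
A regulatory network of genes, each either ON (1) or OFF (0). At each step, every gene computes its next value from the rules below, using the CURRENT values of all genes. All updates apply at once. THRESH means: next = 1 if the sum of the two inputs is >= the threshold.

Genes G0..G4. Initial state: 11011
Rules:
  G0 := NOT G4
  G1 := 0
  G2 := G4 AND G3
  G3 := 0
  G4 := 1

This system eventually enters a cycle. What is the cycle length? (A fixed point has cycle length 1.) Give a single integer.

Answer: 1

Derivation:
Step 0: 11011
Step 1: G0=NOT G4=NOT 1=0 G1=0(const) G2=G4&G3=1&1=1 G3=0(const) G4=1(const) -> 00101
Step 2: G0=NOT G4=NOT 1=0 G1=0(const) G2=G4&G3=1&0=0 G3=0(const) G4=1(const) -> 00001
Step 3: G0=NOT G4=NOT 1=0 G1=0(const) G2=G4&G3=1&0=0 G3=0(const) G4=1(const) -> 00001
State from step 3 equals state from step 2 -> cycle length 1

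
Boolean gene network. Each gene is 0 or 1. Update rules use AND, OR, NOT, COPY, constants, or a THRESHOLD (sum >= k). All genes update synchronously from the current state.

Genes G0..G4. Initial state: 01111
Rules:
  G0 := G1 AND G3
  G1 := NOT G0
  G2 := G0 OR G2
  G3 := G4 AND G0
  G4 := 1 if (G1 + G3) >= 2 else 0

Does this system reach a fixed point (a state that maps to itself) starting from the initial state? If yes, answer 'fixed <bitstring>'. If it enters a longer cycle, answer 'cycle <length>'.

Step 0: 01111
Step 1: G0=G1&G3=1&1=1 G1=NOT G0=NOT 0=1 G2=G0|G2=0|1=1 G3=G4&G0=1&0=0 G4=(1+1>=2)=1 -> 11101
Step 2: G0=G1&G3=1&0=0 G1=NOT G0=NOT 1=0 G2=G0|G2=1|1=1 G3=G4&G0=1&1=1 G4=(1+0>=2)=0 -> 00110
Step 3: G0=G1&G3=0&1=0 G1=NOT G0=NOT 0=1 G2=G0|G2=0|1=1 G3=G4&G0=0&0=0 G4=(0+1>=2)=0 -> 01100
Step 4: G0=G1&G3=1&0=0 G1=NOT G0=NOT 0=1 G2=G0|G2=0|1=1 G3=G4&G0=0&0=0 G4=(1+0>=2)=0 -> 01100
Fixed point reached at step 3: 01100

Answer: fixed 01100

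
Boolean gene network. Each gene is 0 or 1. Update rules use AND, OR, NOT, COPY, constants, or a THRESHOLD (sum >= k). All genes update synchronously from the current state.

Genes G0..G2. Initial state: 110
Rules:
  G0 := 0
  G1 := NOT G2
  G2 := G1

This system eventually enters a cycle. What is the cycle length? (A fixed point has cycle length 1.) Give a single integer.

Answer: 4

Derivation:
Step 0: 110
Step 1: G0=0(const) G1=NOT G2=NOT 0=1 G2=G1=1 -> 011
Step 2: G0=0(const) G1=NOT G2=NOT 1=0 G2=G1=1 -> 001
Step 3: G0=0(const) G1=NOT G2=NOT 1=0 G2=G1=0 -> 000
Step 4: G0=0(const) G1=NOT G2=NOT 0=1 G2=G1=0 -> 010
Step 5: G0=0(const) G1=NOT G2=NOT 0=1 G2=G1=1 -> 011
State from step 5 equals state from step 1 -> cycle length 4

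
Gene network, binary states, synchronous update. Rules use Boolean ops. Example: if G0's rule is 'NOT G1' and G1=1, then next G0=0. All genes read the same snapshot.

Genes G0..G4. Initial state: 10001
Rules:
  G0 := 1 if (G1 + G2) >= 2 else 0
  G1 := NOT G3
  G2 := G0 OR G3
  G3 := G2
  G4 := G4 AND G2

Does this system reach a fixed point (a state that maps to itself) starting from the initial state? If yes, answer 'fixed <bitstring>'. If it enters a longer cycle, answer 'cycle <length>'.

Step 0: 10001
Step 1: G0=(0+0>=2)=0 G1=NOT G3=NOT 0=1 G2=G0|G3=1|0=1 G3=G2=0 G4=G4&G2=1&0=0 -> 01100
Step 2: G0=(1+1>=2)=1 G1=NOT G3=NOT 0=1 G2=G0|G3=0|0=0 G3=G2=1 G4=G4&G2=0&1=0 -> 11010
Step 3: G0=(1+0>=2)=0 G1=NOT G3=NOT 1=0 G2=G0|G3=1|1=1 G3=G2=0 G4=G4&G2=0&0=0 -> 00100
Step 4: G0=(0+1>=2)=0 G1=NOT G3=NOT 0=1 G2=G0|G3=0|0=0 G3=G2=1 G4=G4&G2=0&1=0 -> 01010
Step 5: G0=(1+0>=2)=0 G1=NOT G3=NOT 1=0 G2=G0|G3=0|1=1 G3=G2=0 G4=G4&G2=0&0=0 -> 00100
Cycle of length 2 starting at step 3 -> no fixed point

Answer: cycle 2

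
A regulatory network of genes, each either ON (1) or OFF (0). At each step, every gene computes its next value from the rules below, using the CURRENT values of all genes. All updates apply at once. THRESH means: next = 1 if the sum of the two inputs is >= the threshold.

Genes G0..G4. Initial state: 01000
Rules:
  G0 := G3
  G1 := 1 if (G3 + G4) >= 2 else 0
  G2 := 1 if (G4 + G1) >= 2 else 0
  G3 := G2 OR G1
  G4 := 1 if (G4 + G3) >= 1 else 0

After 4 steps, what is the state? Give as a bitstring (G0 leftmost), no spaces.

Step 1: G0=G3=0 G1=(0+0>=2)=0 G2=(0+1>=2)=0 G3=G2|G1=0|1=1 G4=(0+0>=1)=0 -> 00010
Step 2: G0=G3=1 G1=(1+0>=2)=0 G2=(0+0>=2)=0 G3=G2|G1=0|0=0 G4=(0+1>=1)=1 -> 10001
Step 3: G0=G3=0 G1=(0+1>=2)=0 G2=(1+0>=2)=0 G3=G2|G1=0|0=0 G4=(1+0>=1)=1 -> 00001
Step 4: G0=G3=0 G1=(0+1>=2)=0 G2=(1+0>=2)=0 G3=G2|G1=0|0=0 G4=(1+0>=1)=1 -> 00001

00001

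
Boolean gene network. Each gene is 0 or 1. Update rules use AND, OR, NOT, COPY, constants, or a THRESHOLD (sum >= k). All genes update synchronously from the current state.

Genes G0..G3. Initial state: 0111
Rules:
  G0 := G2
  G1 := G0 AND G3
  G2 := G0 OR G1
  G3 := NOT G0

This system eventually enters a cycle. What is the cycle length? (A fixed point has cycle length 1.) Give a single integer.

Step 0: 0111
Step 1: G0=G2=1 G1=G0&G3=0&1=0 G2=G0|G1=0|1=1 G3=NOT G0=NOT 0=1 -> 1011
Step 2: G0=G2=1 G1=G0&G3=1&1=1 G2=G0|G1=1|0=1 G3=NOT G0=NOT 1=0 -> 1110
Step 3: G0=G2=1 G1=G0&G3=1&0=0 G2=G0|G1=1|1=1 G3=NOT G0=NOT 1=0 -> 1010
Step 4: G0=G2=1 G1=G0&G3=1&0=0 G2=G0|G1=1|0=1 G3=NOT G0=NOT 1=0 -> 1010
State from step 4 equals state from step 3 -> cycle length 1

Answer: 1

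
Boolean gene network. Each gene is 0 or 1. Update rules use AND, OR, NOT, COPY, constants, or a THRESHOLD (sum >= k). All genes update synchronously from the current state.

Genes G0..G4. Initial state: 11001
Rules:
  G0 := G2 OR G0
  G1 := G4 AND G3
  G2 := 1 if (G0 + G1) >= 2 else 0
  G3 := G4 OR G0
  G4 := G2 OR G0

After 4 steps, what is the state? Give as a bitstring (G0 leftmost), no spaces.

Step 1: G0=G2|G0=0|1=1 G1=G4&G3=1&0=0 G2=(1+1>=2)=1 G3=G4|G0=1|1=1 G4=G2|G0=0|1=1 -> 10111
Step 2: G0=G2|G0=1|1=1 G1=G4&G3=1&1=1 G2=(1+0>=2)=0 G3=G4|G0=1|1=1 G4=G2|G0=1|1=1 -> 11011
Step 3: G0=G2|G0=0|1=1 G1=G4&G3=1&1=1 G2=(1+1>=2)=1 G3=G4|G0=1|1=1 G4=G2|G0=0|1=1 -> 11111
Step 4: G0=G2|G0=1|1=1 G1=G4&G3=1&1=1 G2=(1+1>=2)=1 G3=G4|G0=1|1=1 G4=G2|G0=1|1=1 -> 11111

11111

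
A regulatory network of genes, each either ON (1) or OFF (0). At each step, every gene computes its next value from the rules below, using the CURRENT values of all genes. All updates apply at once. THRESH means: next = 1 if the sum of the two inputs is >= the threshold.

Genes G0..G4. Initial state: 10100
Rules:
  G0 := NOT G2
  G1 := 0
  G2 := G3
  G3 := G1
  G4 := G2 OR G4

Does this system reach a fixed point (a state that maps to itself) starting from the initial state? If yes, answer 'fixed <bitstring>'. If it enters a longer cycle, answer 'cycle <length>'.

Step 0: 10100
Step 1: G0=NOT G2=NOT 1=0 G1=0(const) G2=G3=0 G3=G1=0 G4=G2|G4=1|0=1 -> 00001
Step 2: G0=NOT G2=NOT 0=1 G1=0(const) G2=G3=0 G3=G1=0 G4=G2|G4=0|1=1 -> 10001
Step 3: G0=NOT G2=NOT 0=1 G1=0(const) G2=G3=0 G3=G1=0 G4=G2|G4=0|1=1 -> 10001
Fixed point reached at step 2: 10001

Answer: fixed 10001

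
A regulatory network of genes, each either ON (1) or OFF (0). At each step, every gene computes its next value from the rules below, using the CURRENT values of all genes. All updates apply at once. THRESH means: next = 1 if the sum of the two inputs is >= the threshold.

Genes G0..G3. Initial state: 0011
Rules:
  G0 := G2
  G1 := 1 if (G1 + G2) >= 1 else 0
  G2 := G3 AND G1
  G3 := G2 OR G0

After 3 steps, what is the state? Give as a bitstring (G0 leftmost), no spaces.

Step 1: G0=G2=1 G1=(0+1>=1)=1 G2=G3&G1=1&0=0 G3=G2|G0=1|0=1 -> 1101
Step 2: G0=G2=0 G1=(1+0>=1)=1 G2=G3&G1=1&1=1 G3=G2|G0=0|1=1 -> 0111
Step 3: G0=G2=1 G1=(1+1>=1)=1 G2=G3&G1=1&1=1 G3=G2|G0=1|0=1 -> 1111

1111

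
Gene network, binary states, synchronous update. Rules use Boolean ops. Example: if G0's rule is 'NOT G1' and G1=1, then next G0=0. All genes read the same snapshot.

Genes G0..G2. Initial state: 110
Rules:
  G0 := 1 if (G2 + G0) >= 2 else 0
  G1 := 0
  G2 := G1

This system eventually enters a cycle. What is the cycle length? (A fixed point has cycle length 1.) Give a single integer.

Step 0: 110
Step 1: G0=(0+1>=2)=0 G1=0(const) G2=G1=1 -> 001
Step 2: G0=(1+0>=2)=0 G1=0(const) G2=G1=0 -> 000
Step 3: G0=(0+0>=2)=0 G1=0(const) G2=G1=0 -> 000
State from step 3 equals state from step 2 -> cycle length 1

Answer: 1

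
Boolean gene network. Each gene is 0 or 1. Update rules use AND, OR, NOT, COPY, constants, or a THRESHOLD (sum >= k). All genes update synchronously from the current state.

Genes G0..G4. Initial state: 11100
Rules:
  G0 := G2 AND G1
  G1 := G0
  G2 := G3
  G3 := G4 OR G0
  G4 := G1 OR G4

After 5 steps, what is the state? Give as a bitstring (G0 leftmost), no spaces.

Step 1: G0=G2&G1=1&1=1 G1=G0=1 G2=G3=0 G3=G4|G0=0|1=1 G4=G1|G4=1|0=1 -> 11011
Step 2: G0=G2&G1=0&1=0 G1=G0=1 G2=G3=1 G3=G4|G0=1|1=1 G4=G1|G4=1|1=1 -> 01111
Step 3: G0=G2&G1=1&1=1 G1=G0=0 G2=G3=1 G3=G4|G0=1|0=1 G4=G1|G4=1|1=1 -> 10111
Step 4: G0=G2&G1=1&0=0 G1=G0=1 G2=G3=1 G3=G4|G0=1|1=1 G4=G1|G4=0|1=1 -> 01111
Step 5: G0=G2&G1=1&1=1 G1=G0=0 G2=G3=1 G3=G4|G0=1|0=1 G4=G1|G4=1|1=1 -> 10111

10111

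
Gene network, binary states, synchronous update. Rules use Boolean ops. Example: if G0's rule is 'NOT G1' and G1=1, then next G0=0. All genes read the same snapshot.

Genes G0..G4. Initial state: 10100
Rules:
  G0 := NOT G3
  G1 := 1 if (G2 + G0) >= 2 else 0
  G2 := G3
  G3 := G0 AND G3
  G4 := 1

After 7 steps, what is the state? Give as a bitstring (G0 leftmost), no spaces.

Step 1: G0=NOT G3=NOT 0=1 G1=(1+1>=2)=1 G2=G3=0 G3=G0&G3=1&0=0 G4=1(const) -> 11001
Step 2: G0=NOT G3=NOT 0=1 G1=(0+1>=2)=0 G2=G3=0 G3=G0&G3=1&0=0 G4=1(const) -> 10001
Step 3: G0=NOT G3=NOT 0=1 G1=(0+1>=2)=0 G2=G3=0 G3=G0&G3=1&0=0 G4=1(const) -> 10001
Step 4: G0=NOT G3=NOT 0=1 G1=(0+1>=2)=0 G2=G3=0 G3=G0&G3=1&0=0 G4=1(const) -> 10001
Step 5: G0=NOT G3=NOT 0=1 G1=(0+1>=2)=0 G2=G3=0 G3=G0&G3=1&0=0 G4=1(const) -> 10001
Step 6: G0=NOT G3=NOT 0=1 G1=(0+1>=2)=0 G2=G3=0 G3=G0&G3=1&0=0 G4=1(const) -> 10001
Step 7: G0=NOT G3=NOT 0=1 G1=(0+1>=2)=0 G2=G3=0 G3=G0&G3=1&0=0 G4=1(const) -> 10001

10001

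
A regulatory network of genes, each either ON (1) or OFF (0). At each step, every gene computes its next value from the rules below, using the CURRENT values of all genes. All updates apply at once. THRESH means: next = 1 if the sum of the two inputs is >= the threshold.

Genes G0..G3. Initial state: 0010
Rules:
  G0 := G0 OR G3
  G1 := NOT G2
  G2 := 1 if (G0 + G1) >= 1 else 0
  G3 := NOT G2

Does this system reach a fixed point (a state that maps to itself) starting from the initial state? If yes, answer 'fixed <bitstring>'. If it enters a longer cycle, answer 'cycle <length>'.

Answer: fixed 1010

Derivation:
Step 0: 0010
Step 1: G0=G0|G3=0|0=0 G1=NOT G2=NOT 1=0 G2=(0+0>=1)=0 G3=NOT G2=NOT 1=0 -> 0000
Step 2: G0=G0|G3=0|0=0 G1=NOT G2=NOT 0=1 G2=(0+0>=1)=0 G3=NOT G2=NOT 0=1 -> 0101
Step 3: G0=G0|G3=0|1=1 G1=NOT G2=NOT 0=1 G2=(0+1>=1)=1 G3=NOT G2=NOT 0=1 -> 1111
Step 4: G0=G0|G3=1|1=1 G1=NOT G2=NOT 1=0 G2=(1+1>=1)=1 G3=NOT G2=NOT 1=0 -> 1010
Step 5: G0=G0|G3=1|0=1 G1=NOT G2=NOT 1=0 G2=(1+0>=1)=1 G3=NOT G2=NOT 1=0 -> 1010
Fixed point reached at step 4: 1010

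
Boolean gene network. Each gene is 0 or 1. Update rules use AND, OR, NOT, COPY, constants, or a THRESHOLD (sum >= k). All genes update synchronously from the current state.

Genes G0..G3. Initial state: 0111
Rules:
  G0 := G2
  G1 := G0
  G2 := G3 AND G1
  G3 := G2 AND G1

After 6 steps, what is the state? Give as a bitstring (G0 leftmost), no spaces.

Step 1: G0=G2=1 G1=G0=0 G2=G3&G1=1&1=1 G3=G2&G1=1&1=1 -> 1011
Step 2: G0=G2=1 G1=G0=1 G2=G3&G1=1&0=0 G3=G2&G1=1&0=0 -> 1100
Step 3: G0=G2=0 G1=G0=1 G2=G3&G1=0&1=0 G3=G2&G1=0&1=0 -> 0100
Step 4: G0=G2=0 G1=G0=0 G2=G3&G1=0&1=0 G3=G2&G1=0&1=0 -> 0000
Step 5: G0=G2=0 G1=G0=0 G2=G3&G1=0&0=0 G3=G2&G1=0&0=0 -> 0000
Step 6: G0=G2=0 G1=G0=0 G2=G3&G1=0&0=0 G3=G2&G1=0&0=0 -> 0000

0000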